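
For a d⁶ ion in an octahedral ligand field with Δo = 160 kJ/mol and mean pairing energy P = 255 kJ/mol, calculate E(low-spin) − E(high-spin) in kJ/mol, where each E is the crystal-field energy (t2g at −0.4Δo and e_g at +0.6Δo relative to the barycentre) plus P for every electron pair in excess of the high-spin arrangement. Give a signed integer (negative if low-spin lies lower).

High-spin: t2g^4 e_g^2, CFSE = -0.4Δo = -64 kJ/mol.
Low-spin: t2g^6 e_g^0, orbital CFSE = -2.4Δo = -384 kJ/mol; plus 2 excess pairs × P = +510 kJ/mol; total 126 kJ/mol.
The difference is 126 − (-64) = 190 kJ/mol, so high-spin lies lower.

190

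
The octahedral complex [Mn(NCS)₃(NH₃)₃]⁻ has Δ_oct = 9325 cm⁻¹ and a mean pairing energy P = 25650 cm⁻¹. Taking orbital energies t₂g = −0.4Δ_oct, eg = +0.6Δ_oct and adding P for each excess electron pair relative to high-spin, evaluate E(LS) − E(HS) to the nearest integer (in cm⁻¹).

Ligand charges: 3×(-1) from NCS⁻ and 3×(+0) from NH₃ sum to -3; with overall charge -1, Mn is +2.
Mn sits in group 7; removing 2 electrons leaves Mn²⁺ with 7 − 2 = 5 d electrons.
High-spin: t₂g³ eg², CFSE = 0.0Δ_oct = 0 cm⁻¹.
Low-spin t₂g⁵ eg⁰ gives -2.0Δ_oct = -18650 cm⁻¹, but forming 2 extra pairs costs 2P = 51300 cm⁻¹, so E(LS) = -18650 + 51300 = 32650 cm⁻¹.
The difference is 32650 − (0) = 32650 cm⁻¹, so high-spin lies lower.

32650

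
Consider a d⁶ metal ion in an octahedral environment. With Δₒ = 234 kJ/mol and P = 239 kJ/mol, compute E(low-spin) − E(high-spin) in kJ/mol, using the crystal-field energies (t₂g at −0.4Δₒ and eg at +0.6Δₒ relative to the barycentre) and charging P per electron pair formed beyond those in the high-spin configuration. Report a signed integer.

10

In the high-spin limit (t₂g⁴ eg²) the orbital term is -0.4Δₒ = -94 kJ/mol, with no excess pairing.
Low-spin t₂g⁶ eg⁰ gives -2.4Δₒ = -562 kJ/mol, but forming 2 extra pairs costs 2P = 478 kJ/mol, so E(LS) = -562 + 478 = -84 kJ/mol.
The difference is -84 − (-94) = 10 kJ/mol, so high-spin lies lower.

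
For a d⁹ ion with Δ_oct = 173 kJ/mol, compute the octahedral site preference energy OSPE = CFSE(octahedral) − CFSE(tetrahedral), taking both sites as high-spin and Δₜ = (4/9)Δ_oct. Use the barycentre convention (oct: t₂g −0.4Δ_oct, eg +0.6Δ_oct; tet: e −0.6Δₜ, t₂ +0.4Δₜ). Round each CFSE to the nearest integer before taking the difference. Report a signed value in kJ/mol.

Octahedral high-spin t2g^6 e_g^3: CFSE = -0.6 × 173 = -104 kJ/mol.
In a tetrahedral site the filling is e^4 t2^5: CFSE(tet) = -0.4Δₜ = -0.4 × (4/9)(173) = -31 kJ/mol.
OSPE = CFSE(oct) − CFSE(tet) = -104 − (-31) = -73 kJ/mol.

-73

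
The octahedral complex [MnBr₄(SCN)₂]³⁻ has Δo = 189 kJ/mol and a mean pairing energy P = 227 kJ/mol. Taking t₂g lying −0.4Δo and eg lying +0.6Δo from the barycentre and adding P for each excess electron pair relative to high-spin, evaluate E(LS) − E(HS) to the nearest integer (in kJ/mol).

Ligand charges: 4×(-1) from Br⁻ and 2×(-1) from SCN⁻ sum to -6; with overall charge -3, Mn is +3.
Mn is in group 7, so Mn³⁺ is d⁴ (7 − 3 = 4).
High-spin: t₂g³ eg¹, CFSE = -0.6Δo = -113 kJ/mol.
Low-spin: t₂g⁴ eg⁰, orbital CFSE = -1.6Δo = -302 kJ/mol; plus 1 excess pair × P = +227 kJ/mol; total -75 kJ/mol.
Thus E(LS) − E(HS) = 38 kJ/mol.

38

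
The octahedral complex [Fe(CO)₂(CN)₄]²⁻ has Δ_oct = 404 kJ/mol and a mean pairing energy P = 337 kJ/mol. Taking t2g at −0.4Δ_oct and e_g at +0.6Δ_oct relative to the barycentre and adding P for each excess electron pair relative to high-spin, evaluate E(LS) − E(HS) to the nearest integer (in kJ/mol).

-134

Ligand charges: 2×(+0) from CO and 4×(-1) from CN⁻ sum to -4; with overall charge -2, Fe is +2.
Fe sits in group 8; removing 2 electrons leaves Fe²⁺ with 8 − 2 = 6 d electrons.
High-spin d⁶ fills as t2g^4 e_g^2 with CFSE 4(−0.4) + 2(+0.6) = -0.4Δ_oct = -162 kJ/mol.
Low-spin: t2g^6 e_g^0, orbital CFSE = -2.4Δ_oct = -970 kJ/mol; plus 2 excess pairs × P = +674 kJ/mol; total -296 kJ/mol.
Thus E(LS) − E(HS) = -134 kJ/mol.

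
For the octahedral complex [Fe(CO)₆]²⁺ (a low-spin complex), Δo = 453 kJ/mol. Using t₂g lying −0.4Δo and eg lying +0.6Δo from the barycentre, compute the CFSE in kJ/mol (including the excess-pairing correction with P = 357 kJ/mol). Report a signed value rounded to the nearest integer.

-373

CO is neutral, so the +2 overall charge sits on Fe: oxidation state +2.
Group 8 minus oxidation state +2 gives a d⁶ configuration for Fe²⁺.
The d⁶ electrons fill as t₂g⁶ eg⁰.
Orbital CFSE = 6(-0.4) + 0(0.6) = -2.4Δo = -2.4 × 453 = -1087 kJ/mol.
Pairing penalty: 3 pairs vs 1 in the high-spin reference → 2 extra × P = 714 kJ/mol.
Combining: -1087 + 714 = -373 kJ/mol.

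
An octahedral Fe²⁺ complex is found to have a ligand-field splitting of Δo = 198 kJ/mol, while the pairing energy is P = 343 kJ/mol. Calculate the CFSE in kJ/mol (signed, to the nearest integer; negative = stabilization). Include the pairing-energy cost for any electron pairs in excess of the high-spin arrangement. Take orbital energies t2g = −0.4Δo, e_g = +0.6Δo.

-79

Fe²⁺: group 8, so d-count = 8 − 2 = 6.
Since Δo = 198 kJ/mol < P = 343 kJ/mol, the complex adopts the high-spin configuration.
Configuration: t2g^4 e_g^2.
Orbital CFSE = -0.4Δo = -0.4 × 198 = -79 kJ/mol.
High-spin has no excess pairs, so no pairing correction applies.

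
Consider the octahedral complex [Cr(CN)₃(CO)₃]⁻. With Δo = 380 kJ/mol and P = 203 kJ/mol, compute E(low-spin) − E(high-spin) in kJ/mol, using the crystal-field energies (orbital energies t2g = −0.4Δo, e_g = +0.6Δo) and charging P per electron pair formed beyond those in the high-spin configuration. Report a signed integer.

-177

Ligand charges: 3×(-1) from CN⁻ and 3×(+0) from CO sum to -3; with overall charge -1, Cr is +2.
Group 6 minus oxidation state +2 gives a d⁴ configuration for Cr²⁺.
High-spin d⁴ fills as t2g^3 e_g^1 with CFSE 3(−0.4) + 1(+0.6) = -0.6Δo = -228 kJ/mol.
Low-spin t2g^4 e_g^0 gives -1.6Δo = -608 kJ/mol, but forming 1 extra pair costs 1P = 203 kJ/mol, so E(LS) = -608 + 203 = -405 kJ/mol.
Thus E(LS) − E(HS) = -177 kJ/mol.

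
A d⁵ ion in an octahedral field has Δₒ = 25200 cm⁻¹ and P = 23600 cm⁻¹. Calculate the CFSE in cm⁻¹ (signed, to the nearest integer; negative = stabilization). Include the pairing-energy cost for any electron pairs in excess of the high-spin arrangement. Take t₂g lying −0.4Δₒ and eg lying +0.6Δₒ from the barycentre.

-3200

Since Δₒ = 25200 cm⁻¹ > P = 23600 cm⁻¹, the complex adopts the low-spin configuration.
That gives t₂g⁵ eg⁰.
Orbital CFSE = -2.0Δₒ = -2.0 × 25200 = -50400 cm⁻¹.
Excess pairs vs high-spin: 2 − 0 = 2; pairing cost = +47200 cm⁻¹.
Net CFSE = -50400 + 47200 = -3200 cm⁻¹.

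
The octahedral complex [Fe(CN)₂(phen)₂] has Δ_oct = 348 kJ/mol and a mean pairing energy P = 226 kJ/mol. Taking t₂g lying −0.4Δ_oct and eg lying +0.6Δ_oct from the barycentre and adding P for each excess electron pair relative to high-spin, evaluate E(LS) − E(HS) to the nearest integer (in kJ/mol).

Ligand charges: 2×(-1) from CN⁻ and 2×(+0) from phen sum to -2; with overall charge +0, Fe is +2.
Group 8 minus oxidation state +2 gives a d⁶ configuration for Fe²⁺.
High-spin: t₂g⁴ eg², CFSE = -0.4Δ_oct = -139 kJ/mol.
For low-spin the configuration is t₂g⁶ eg⁰: orbital energy -2.4 × 348 = -835 kJ/mol, and 2 additional pairs relative to high-spin add 452 kJ/mol, giving -383 kJ/mol.
The difference is -383 − (-139) = -244 kJ/mol, so low-spin lies lower.

-244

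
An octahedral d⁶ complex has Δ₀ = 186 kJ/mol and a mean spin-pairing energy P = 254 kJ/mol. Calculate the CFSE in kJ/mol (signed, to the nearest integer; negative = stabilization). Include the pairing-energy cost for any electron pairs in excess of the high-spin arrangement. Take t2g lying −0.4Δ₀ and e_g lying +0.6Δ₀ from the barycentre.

-74

With Δ₀ < P the complex is high-spin.
Filling d⁶ accordingly: t2g^4 e_g^2.
Orbital CFSE = -0.4Δ₀ = -0.4 × 186 = -74 kJ/mol.
High-spin has no excess pairs, so no pairing correction applies.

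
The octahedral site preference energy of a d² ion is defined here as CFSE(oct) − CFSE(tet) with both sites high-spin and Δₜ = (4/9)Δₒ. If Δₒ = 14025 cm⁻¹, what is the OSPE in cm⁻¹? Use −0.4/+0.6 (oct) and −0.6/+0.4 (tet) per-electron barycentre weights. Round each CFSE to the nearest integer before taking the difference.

Octahedral (high-spin): t₂g² eg⁰, CFSE = 2(−0.4) + 0(+0.6) = -0.8Δₒ = -0.8 × 14025 = -11220 cm⁻¹.
Tetrahedral: e² t₂⁰, CFSE = 2(−0.6) + 0(+0.4) = -1.2Δₜ = -1.2 × (4/9) × 14025 = -7480 cm⁻¹.
OSPE = -11220 − (-7480) = -3740 cm⁻¹.

-3740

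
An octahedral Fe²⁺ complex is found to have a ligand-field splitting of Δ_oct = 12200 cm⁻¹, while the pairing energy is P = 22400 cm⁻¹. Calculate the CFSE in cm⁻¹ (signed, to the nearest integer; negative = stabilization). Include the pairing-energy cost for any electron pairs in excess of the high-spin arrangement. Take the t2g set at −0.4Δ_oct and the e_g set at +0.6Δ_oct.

-4880

Fe sits in group 8; removing 2 electrons leaves Fe²⁺ with 8 − 2 = 6 d electrons.
Here Δ_oct < P (12200 < 22400), so the high-spin state is favoured.
Filling d⁶ accordingly: t2g^4 e_g^2.
Orbital CFSE = -0.4Δ_oct = -0.4 × 12200 = -4880 cm⁻¹.
High-spin has no excess pairs, so no pairing correction applies.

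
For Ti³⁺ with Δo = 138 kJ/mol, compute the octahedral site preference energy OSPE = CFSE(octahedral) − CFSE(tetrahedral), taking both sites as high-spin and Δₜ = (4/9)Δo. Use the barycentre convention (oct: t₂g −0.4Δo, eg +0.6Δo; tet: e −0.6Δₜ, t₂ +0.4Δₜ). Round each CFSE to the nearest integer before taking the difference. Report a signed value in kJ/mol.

Group 4 minus oxidation state +3 gives a d¹ configuration for Ti³⁺.
Octahedral (high-spin): t₂g¹ eg⁰, CFSE = 1(−0.4) + 0(+0.6) = -0.4Δo = -0.4 × 138 = -55 kJ/mol.
Tetrahedral e¹ t₂⁰ gives -0.6Δₜ = -0.6 × (4/9) × 138 = -37 kJ/mol.
Subtracting, OSPE = -55 − (-37) = -18 kJ/mol.

-18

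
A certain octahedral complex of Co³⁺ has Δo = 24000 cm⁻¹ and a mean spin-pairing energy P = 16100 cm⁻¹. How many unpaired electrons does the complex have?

Group 9 minus oxidation state +3 gives a d⁶ configuration for Co³⁺.
Δo > P, so pairing is preferred: the ground state is low-spin.
Filling d⁶ accordingly: t₂g⁶ eg⁰.
Unpaired electrons: 0.

0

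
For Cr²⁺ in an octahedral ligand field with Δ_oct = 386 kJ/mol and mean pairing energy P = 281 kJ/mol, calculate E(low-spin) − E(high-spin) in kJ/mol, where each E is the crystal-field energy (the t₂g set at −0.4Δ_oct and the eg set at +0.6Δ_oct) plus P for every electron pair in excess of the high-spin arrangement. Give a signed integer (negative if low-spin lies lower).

Cr is in group 6, so Cr²⁺ is d⁴ (6 − 2 = 4).
High-spin d⁴ fills as t₂g³ eg¹ with CFSE 3(−0.4) + 1(+0.6) = -0.6Δ_oct = -232 kJ/mol.
For low-spin the configuration is t₂g⁴ eg⁰: orbital energy -1.6 × 386 = -618 kJ/mol, and 1 additional pair relative to high-spin adds 281 kJ/mol, giving -337 kJ/mol.
E(LS) − E(HS) = -337 − (-232) = -105 kJ/mol.

-105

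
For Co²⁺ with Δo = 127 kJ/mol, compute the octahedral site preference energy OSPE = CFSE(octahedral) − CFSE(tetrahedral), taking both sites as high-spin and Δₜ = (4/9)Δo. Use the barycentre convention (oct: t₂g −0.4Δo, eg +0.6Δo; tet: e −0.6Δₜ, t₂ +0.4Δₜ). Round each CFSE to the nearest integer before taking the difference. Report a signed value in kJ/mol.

Co is in group 9, so Co²⁺ is d⁷ (9 − 2 = 7).
Octahedral high-spin t₂g⁵ eg²: CFSE = -0.8 × 127 = -102 kJ/mol.
Tetrahedral: e⁴ t₂³, CFSE = 4(−0.6) + 3(+0.4) = -1.2Δₜ = -1.2 × (4/9) × 127 = -68 kJ/mol.
OSPE = -102 − (-68) = -34 kJ/mol.

-34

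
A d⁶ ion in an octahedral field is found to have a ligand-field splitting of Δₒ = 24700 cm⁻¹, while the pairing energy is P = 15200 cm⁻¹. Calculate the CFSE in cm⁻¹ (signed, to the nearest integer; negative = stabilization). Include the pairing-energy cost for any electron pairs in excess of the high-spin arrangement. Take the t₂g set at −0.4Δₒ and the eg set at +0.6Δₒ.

Here Δₒ > P (24700 > 15200), so the low-spin state is favoured.
That gives t₂g⁶ eg⁰.
Orbital CFSE = -2.4Δₒ = -2.4 × 24700 = -59280 cm⁻¹.
Excess pairs vs high-spin: 3 − 1 = 2; pairing cost = +30400 cm⁻¹.
Net CFSE = -59280 + 30400 = -28880 cm⁻¹.

-28880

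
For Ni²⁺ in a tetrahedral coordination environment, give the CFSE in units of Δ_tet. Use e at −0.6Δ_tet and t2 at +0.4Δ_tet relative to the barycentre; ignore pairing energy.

Ni²⁺: group 10, so d-count = 10 − 2 = 8.
Tetrahedral splitting is small, so the complex is high-spin.
Configuration: e^4 t2^4.
CFSE = 4(-0.6Δ_tet) + 4(0.4Δ_tet) = -2.4Δ_tet + 1.6Δ_tet = -0.8Δ_tet.

-0.8 Δ_tet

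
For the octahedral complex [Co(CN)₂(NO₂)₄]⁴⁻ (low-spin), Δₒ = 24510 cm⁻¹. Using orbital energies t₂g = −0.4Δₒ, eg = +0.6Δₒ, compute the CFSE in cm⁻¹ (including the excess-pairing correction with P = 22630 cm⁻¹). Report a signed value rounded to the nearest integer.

Ligand charges: 2×(-1) from CN⁻ and 4×(-1) from NO₂⁻ sum to -6; with overall charge -4, Co is +2.
Co is in group 9, so Co²⁺ is d⁷ (9 − 2 = 7).
Configuration: t₂g⁶ eg¹.
Orbital CFSE = 6(-0.4) + 1(0.6) = -1.8Δₒ = -1.8 × 24510 = -44118 cm⁻¹.
High-spin d⁷ would be t₂g⁵ eg² with 2 pairs; low-spin has 3, so 1 excess pair costs +1P = +22630 cm⁻¹.
Overall CFSE = -44118 + 22630 = -21488 cm⁻¹.

-21488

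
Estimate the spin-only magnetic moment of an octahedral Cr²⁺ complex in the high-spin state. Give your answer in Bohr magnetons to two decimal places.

4.90 Bohr magnetons

Cr sits in group 6; removing 2 electrons leaves Cr²⁺ with 6 − 2 = 4 d electrons.
Configuration: t₂g³ eg¹ → 4 unpaired electrons.
μ(spin-only) = √[4(4+2)] = √24 ≈ 4.90 Bohr magnetons.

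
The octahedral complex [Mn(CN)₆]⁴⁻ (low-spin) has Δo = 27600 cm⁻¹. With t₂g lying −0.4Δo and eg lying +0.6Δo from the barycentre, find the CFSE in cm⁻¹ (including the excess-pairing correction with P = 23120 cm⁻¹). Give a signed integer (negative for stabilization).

Each CN⁻ contributes -1; 6 × (-1) = -6. With overall charge -4, Mn is in the +2 oxidation state.
Mn sits in group 7; removing 2 electrons leaves Mn²⁺ with 7 − 2 = 5 d electrons.
Electron filling gives t₂g⁵ eg⁰.
CFSE(orbital) = 5×(-0.4Δo) + 0×(0.6Δo) = -2.0Δo; with Δo = 27600 cm⁻¹ that is -55200 cm⁻¹.
High-spin d⁵ would be t₂g³ eg² with 0 pairs; low-spin has 2, so 2 excess pairs cost +2P = +46240 cm⁻¹.
Overall CFSE = -55200 + 46240 = -8960 cm⁻¹.

-8960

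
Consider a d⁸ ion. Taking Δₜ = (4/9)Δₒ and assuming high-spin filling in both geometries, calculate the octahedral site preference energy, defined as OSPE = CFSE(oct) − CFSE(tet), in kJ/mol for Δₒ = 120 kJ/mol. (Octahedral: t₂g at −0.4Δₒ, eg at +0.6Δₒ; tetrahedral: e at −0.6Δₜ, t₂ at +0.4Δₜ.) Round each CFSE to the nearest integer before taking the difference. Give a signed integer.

-101

In an octahedral site d⁸ (HS) is t2g^6 e_g^2, giving CFSE(oct) = -1.2Δₒ = -144 kJ/mol.
Tetrahedral: e^4 t2^4, CFSE = 4(−0.6) + 4(+0.4) = -0.8Δₜ = -0.8 × (4/9) × 120 = -43 kJ/mol.
OSPE = -144 − (-43) = -101 kJ/mol.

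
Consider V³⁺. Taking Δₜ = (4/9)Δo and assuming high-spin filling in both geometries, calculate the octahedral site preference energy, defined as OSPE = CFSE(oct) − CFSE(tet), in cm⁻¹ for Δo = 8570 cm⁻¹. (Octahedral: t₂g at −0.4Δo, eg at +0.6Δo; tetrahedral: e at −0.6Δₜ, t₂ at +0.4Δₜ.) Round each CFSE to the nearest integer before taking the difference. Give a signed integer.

-2285

Group 5 minus oxidation state +3 gives a d² configuration for V³⁺.
Octahedral (high-spin): t₂g² eg⁰, CFSE = 2(−0.4) + 0(+0.6) = -0.8Δo = -0.8 × 8570 = -6856 cm⁻¹.
Tetrahedral e² t₂⁰ gives -1.2Δₜ = -1.2 × (4/9) × 8570 = -4571 cm⁻¹.
OSPE = -6856 − (-4571) = -2285 cm⁻¹.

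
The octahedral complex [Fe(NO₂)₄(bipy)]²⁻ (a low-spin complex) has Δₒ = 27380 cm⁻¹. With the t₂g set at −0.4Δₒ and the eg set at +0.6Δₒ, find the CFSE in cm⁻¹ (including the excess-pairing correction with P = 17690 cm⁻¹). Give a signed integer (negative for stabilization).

-30332

Ligand charges: 4×(-1) from NO₂⁻ and 1×(+0) from bipy sum to -4; with overall charge -2, Fe is +2.
Fe is in group 8, so Fe²⁺ is d⁶ (8 − 2 = 6).
The d⁶ electrons fill as t₂g⁶ eg⁰.
The orbital stabilization is -2.4Δₒ = -2.4 × 27380 = -65712 cm⁻¹.
High-spin d⁶ would be t₂g⁴ eg² with 1 pair; low-spin has 3, so 2 excess pairs cost +2P = +35380 cm⁻¹.
Combining: -65712 + 35380 = -30332 cm⁻¹.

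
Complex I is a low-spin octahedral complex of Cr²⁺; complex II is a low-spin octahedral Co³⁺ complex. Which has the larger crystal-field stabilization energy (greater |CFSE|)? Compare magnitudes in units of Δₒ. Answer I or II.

II

I: Cr²⁺: group 6, so d-count = 6 − 2 = 4; t₂g⁴ eg⁰, CFSE = -1.6Δₒ.
II: Co³⁺: group 9, so d-count = 9 − 3 = 6; t₂g⁶ eg⁰, CFSE = -2.4Δₒ.
So II has the larger |CFSE|.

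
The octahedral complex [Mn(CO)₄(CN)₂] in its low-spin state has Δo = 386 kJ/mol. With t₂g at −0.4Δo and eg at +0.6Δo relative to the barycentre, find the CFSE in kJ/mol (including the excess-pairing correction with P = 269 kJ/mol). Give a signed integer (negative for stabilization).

Ligand charges: 4×(+0) from CO and 2×(-1) from CN⁻ sum to -2; with overall charge +0, Mn is +2.
Group 7 minus oxidation state +2 gives a d⁵ configuration for Mn²⁺.
Configuration: t₂g⁵ eg⁰.
Orbital CFSE = 5(-0.4) + 0(0.6) = -2.0Δo = -2.0 × 386 = -772 kJ/mol.
Relative to high-spin t₂g³ eg² (0 paired), the low-spin configuration has 2 additional pairs, contributing +2 × 269 = +538 kJ/mol.
Overall CFSE = -772 + 538 = -234 kJ/mol.

-234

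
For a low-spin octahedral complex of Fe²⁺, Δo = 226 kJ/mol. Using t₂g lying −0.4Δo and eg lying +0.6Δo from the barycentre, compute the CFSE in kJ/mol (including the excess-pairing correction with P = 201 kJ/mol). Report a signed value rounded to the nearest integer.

Fe²⁺: group 8, so d-count = 8 − 2 = 6.
Configuration: t₂g⁶ eg⁰.
CFSE(orbital) = 6×(-0.4Δo) + 0×(0.6Δo) = -2.4Δo; with Δo = 226 kJ/mol that is -542 kJ/mol.
Relative to high-spin t₂g⁴ eg² (1 paired), the low-spin configuration has 2 additional pairs, contributing +2 × 201 = +402 kJ/mol.
Net CFSE = -542 + 402 = -140 kJ/mol.

-140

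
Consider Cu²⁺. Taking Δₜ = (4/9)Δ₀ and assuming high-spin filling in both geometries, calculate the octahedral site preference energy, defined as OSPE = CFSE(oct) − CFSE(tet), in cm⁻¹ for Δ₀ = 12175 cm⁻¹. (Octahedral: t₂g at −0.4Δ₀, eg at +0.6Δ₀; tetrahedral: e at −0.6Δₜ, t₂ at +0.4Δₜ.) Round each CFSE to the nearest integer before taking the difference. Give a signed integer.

-5141

Cu is in group 11, so Cu²⁺ is d⁹ (11 − 2 = 9).
Octahedral high-spin t₂g⁶ eg³: CFSE = -0.6 × 12175 = -7305 cm⁻¹.
Tetrahedral e⁴ t₂⁵ gives -0.4Δₜ = -0.4 × (4/9) × 12175 = -2164 cm⁻¹.
OSPE = -7305 − (-2164) = -5141 cm⁻¹.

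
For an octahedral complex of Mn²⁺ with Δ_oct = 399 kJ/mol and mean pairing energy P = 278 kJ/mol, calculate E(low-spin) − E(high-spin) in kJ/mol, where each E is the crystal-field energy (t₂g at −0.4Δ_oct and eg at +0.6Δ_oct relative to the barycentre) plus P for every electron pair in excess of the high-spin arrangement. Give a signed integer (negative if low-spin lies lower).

-242

Mn is in group 7, so Mn²⁺ is d⁵ (7 − 2 = 5).
High-spin: t₂g³ eg², CFSE = 0.0Δ_oct = 0 kJ/mol.
Low-spin: t₂g⁵ eg⁰, orbital CFSE = -2.0Δ_oct = -798 kJ/mol; plus 2 excess pairs × P = +556 kJ/mol; total -242 kJ/mol.
Thus E(LS) − E(HS) = -242 kJ/mol.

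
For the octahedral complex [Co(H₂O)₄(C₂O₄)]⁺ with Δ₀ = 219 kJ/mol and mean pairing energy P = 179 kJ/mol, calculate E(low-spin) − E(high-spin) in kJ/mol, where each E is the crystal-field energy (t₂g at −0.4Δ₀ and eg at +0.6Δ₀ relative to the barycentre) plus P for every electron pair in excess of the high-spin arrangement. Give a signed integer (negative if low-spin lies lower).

-80

Ligand charges: 4×(+0) from H₂O and 1×(-2) from C₂O₄²⁻ sum to -2; with overall charge +1, Co is +3.
Co³⁺: group 9, so d-count = 9 − 3 = 6.
High-spin d⁶ fills as t₂g⁴ eg² with CFSE 4(−0.4) + 2(+0.6) = -0.4Δ₀ = -88 kJ/mol.
Low-spin t₂g⁶ eg⁰ gives -2.4Δ₀ = -526 kJ/mol, but forming 2 extra pairs costs 2P = 358 kJ/mol, so E(LS) = -526 + 358 = -168 kJ/mol.
The difference is -168 − (-88) = -80 kJ/mol, so low-spin lies lower.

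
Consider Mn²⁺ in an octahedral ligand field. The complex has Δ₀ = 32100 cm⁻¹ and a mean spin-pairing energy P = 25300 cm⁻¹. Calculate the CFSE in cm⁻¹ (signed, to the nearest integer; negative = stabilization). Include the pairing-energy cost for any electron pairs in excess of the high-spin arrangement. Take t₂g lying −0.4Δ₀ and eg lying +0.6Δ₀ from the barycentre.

-13600

Group 7 minus oxidation state +2 gives a d⁵ configuration for Mn²⁺.
Since Δ₀ = 32100 cm⁻¹ > P = 25300 cm⁻¹, the complex adopts the low-spin configuration.
That gives t₂g⁵ eg⁰.
Orbital CFSE = -2.0Δ₀ = -2.0 × 32100 = -64200 cm⁻¹.
Excess pairs vs high-spin: 2 − 0 = 2; pairing cost = +50600 cm⁻¹.
Net CFSE = -64200 + 50600 = -13600 cm⁻¹.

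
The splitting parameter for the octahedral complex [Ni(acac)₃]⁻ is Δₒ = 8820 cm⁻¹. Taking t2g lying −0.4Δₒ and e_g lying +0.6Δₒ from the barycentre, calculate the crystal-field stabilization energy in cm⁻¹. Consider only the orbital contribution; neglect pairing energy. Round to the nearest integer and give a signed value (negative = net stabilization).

-10584

Each acac⁻ contributes -1; 3 × (-1) = -3. With overall charge -1, Ni is in the +2 oxidation state.
Group 10 minus oxidation state +2 gives a d⁸ configuration for Ni²⁺.
Electron filling gives t2g^6 e_g^2.
CFSE(orbital) = 6×(-0.4Δₒ) + 2×(0.6Δₒ) = -1.2Δₒ; with Δₒ = 8820 cm⁻¹ that is -10584 cm⁻¹.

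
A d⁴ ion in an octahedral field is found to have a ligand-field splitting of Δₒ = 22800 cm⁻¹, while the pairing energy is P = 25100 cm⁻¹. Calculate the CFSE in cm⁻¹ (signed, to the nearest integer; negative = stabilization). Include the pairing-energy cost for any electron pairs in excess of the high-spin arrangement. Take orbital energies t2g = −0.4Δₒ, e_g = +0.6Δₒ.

-13680

Here Δₒ < P (22800 < 25100), so the high-spin state is favoured.
Configuration: t2g^3 e_g^1.
Orbital CFSE = -0.6Δₒ = -0.6 × 22800 = -13680 cm⁻¹.
High-spin has no excess pairs, so no pairing correction applies.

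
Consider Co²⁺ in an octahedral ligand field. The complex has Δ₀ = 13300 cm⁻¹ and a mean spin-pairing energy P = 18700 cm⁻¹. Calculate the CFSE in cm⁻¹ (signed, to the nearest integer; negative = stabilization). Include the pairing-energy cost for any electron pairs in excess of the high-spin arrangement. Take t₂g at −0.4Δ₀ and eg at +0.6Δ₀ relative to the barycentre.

Co²⁺: group 9, so d-count = 9 − 2 = 7.
With Δ₀ < P the complex is high-spin.
Filling d⁷ accordingly: t₂g⁵ eg².
Orbital CFSE = -0.8Δ₀ = -0.8 × 13300 = -10640 cm⁻¹.
High-spin has no excess pairs, so no pairing correction applies.

-10640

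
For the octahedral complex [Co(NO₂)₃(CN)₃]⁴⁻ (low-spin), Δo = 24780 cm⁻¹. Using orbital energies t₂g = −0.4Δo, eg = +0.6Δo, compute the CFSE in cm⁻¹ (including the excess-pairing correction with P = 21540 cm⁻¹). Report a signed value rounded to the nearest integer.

Ligand charges: 3×(-1) from NO₂⁻ and 3×(-1) from CN⁻ sum to -6; with overall charge -4, Co is +2.
Co sits in group 9; removing 2 electrons leaves Co²⁺ with 9 − 2 = 7 d electrons.
The d⁷ electrons fill as t₂g⁶ eg¹.
CFSE(orbital) = 6×(-0.4Δo) + 1×(0.6Δo) = -1.8Δo; with Δo = 24780 cm⁻¹ that is -44604 cm⁻¹.
Relative to high-spin t₂g⁵ eg² (2 paired), the low-spin configuration has 1 additional pair, contributing +1 × 21540 = +21540 cm⁻¹.
Combining: -44604 + 21540 = -23064 cm⁻¹.

-23064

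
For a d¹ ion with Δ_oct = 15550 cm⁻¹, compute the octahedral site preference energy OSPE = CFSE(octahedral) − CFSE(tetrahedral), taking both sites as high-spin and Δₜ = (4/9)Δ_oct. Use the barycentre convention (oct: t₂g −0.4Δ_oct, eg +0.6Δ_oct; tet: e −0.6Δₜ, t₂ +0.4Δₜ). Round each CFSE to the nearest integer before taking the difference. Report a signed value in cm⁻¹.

-2073

In an octahedral site d¹ (HS) is t2g^1 e_g^0, giving CFSE(oct) = -0.4Δ_oct = -6220 cm⁻¹.
Tetrahedral e^1 t2^0 gives -0.6Δₜ = -0.6 × (4/9) × 15550 = -4147 cm⁻¹.
Subtracting, OSPE = -6220 − (-4147) = -2073 cm⁻¹.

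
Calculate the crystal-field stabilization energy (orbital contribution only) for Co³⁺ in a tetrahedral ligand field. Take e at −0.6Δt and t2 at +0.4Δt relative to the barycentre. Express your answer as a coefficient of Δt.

-0.6 Δt

Co is in group 9, so Co³⁺ is d⁶ (9 − 3 = 6).
Tetrahedral fields are weak (Δₜ ≈ 4/9 Δₒ), so electrons fill high-spin.
Configuration: e^3 t2^3.
CFSE = 3(-0.6Δt) + 3(0.4Δt) = -1.8Δt + 1.2Δt = -0.6Δt.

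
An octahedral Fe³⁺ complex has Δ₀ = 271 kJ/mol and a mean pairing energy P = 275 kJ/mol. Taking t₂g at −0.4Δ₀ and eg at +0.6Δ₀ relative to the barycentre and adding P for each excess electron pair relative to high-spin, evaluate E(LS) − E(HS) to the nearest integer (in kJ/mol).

8

Group 8 minus oxidation state +3 gives a d⁵ configuration for Fe³⁺.
In the high-spin limit (t₂g³ eg²) the orbital term is 0.0Δ₀ = 0 kJ/mol, with no excess pairing.
Low-spin: t₂g⁵ eg⁰, orbital CFSE = -2.0Δ₀ = -542 kJ/mol; plus 2 excess pairs × P = +550 kJ/mol; total 8 kJ/mol.
Thus E(LS) − E(HS) = 8 kJ/mol.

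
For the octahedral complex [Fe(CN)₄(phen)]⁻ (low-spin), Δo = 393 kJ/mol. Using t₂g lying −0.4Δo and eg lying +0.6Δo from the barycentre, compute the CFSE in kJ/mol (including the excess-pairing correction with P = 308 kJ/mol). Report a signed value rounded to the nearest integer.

-170

Ligand charges: 4×(-1) from CN⁻ and 1×(+0) from phen sum to -4; with overall charge -1, Fe is +3.
Fe³⁺: group 8, so d-count = 8 − 3 = 5.
Configuration: t₂g⁵ eg⁰.
Orbital CFSE = 5(-0.4) + 0(0.6) = -2.0Δo = -2.0 × 393 = -786 kJ/mol.
High-spin d⁵ would be t₂g³ eg² with 0 pairs; low-spin has 2, so 2 excess pairs cost +2P = +616 kJ/mol.
Overall CFSE = -786 + 616 = -170 kJ/mol.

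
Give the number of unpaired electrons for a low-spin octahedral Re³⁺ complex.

2

Re is in group 7, so Re³⁺ is d⁴ (7 − 3 = 4).
Configuration: t₂g⁴ eg⁰, giving 2 unpaired electrons.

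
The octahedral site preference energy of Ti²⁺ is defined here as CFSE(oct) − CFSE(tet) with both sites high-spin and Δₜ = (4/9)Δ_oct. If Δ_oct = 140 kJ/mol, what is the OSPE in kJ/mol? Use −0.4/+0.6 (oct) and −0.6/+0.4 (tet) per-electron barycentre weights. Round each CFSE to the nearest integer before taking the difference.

Ti²⁺: group 4, so d-count = 4 − 2 = 2.
Octahedral (high-spin): t2g^2 e_g^0, CFSE = 2(−0.4) + 0(+0.6) = -0.8Δ_oct = -0.8 × 140 = -112 kJ/mol.
Tetrahedral e^2 t2^0 gives -1.2Δₜ = -1.2 × (4/9) × 140 = -75 kJ/mol.
OSPE = CFSE(oct) − CFSE(tet) = -112 − (-75) = -37 kJ/mol.

-37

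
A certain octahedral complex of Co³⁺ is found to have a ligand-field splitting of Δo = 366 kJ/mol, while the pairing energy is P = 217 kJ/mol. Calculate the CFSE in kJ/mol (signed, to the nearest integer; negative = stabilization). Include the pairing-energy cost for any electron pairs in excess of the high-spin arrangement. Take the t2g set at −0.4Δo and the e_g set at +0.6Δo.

-444

Co sits in group 9; removing 3 electrons leaves Co³⁺ with 9 − 3 = 6 d electrons.
Here Δo > P (366 > 217), so the low-spin state is favoured.
Filling d⁶ accordingly: t2g^6 e_g^0.
Orbital CFSE = -2.4Δo = -2.4 × 366 = -878 kJ/mol.
Excess pairs vs high-spin: 3 − 1 = 2; pairing cost = +434 kJ/mol.
Net CFSE = -878 + 434 = -444 kJ/mol.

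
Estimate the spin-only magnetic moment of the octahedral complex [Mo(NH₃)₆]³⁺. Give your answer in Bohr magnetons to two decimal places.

3.87 Bohr magnetons

NH₃ is neutral, so the +3 overall charge sits on Mo: oxidation state +3.
Group 6 minus oxidation state +3 gives a d³ configuration for Mo³⁺.
For octahedral d³ the high- and low-spin configurations coincide.
Configuration: t₂g³ eg⁰ → 3 unpaired electrons.
μ(spin-only) = √[3(3+2)] = √15 ≈ 3.87 Bohr magnetons.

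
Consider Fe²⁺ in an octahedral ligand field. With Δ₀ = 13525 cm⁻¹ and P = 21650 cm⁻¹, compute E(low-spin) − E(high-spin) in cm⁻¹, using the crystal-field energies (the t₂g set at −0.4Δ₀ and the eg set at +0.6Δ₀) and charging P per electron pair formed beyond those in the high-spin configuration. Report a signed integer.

16250

Fe sits in group 8; removing 2 electrons leaves Fe²⁺ with 8 − 2 = 6 d electrons.
High-spin: t₂g⁴ eg², CFSE = -0.4Δ₀ = -5410 cm⁻¹.
For low-spin the configuration is t₂g⁶ eg⁰: orbital energy -2.4 × 13525 = -32460 cm⁻¹, and 2 additional pairs relative to high-spin add 43300 cm⁻¹, giving 10840 cm⁻¹.
E(LS) − E(HS) = 10840 − (-5410) = 16250 cm⁻¹.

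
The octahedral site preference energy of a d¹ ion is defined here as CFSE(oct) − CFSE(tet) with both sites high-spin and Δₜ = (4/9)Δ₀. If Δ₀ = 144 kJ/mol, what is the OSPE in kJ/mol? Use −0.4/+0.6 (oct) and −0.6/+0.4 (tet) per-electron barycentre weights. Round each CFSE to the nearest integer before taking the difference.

Octahedral high-spin t₂g¹ eg⁰: CFSE = -0.4 × 144 = -58 kJ/mol.
In a tetrahedral site the filling is e¹ t₂⁰: CFSE(tet) = -0.6Δₜ = -0.6 × (4/9)(144) = -38 kJ/mol.
OSPE = CFSE(oct) − CFSE(tet) = -58 − (-38) = -20 kJ/mol.

-20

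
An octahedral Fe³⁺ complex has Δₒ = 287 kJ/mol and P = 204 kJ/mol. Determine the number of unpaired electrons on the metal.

1

Fe³⁺: group 8, so d-count = 8 − 3 = 5.
With Δₒ > P the complex is low-spin.
That gives t2g^5 e_g^0.
Unpaired electrons: 1.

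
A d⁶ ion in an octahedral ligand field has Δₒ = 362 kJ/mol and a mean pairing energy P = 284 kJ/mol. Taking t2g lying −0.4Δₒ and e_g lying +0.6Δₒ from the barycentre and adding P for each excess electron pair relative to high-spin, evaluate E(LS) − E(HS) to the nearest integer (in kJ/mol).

In the high-spin limit (t2g^4 e_g^2) the orbital term is -0.4Δₒ = -145 kJ/mol, with no excess pairing.
For low-spin the configuration is t2g^6 e_g^0: orbital energy -2.4 × 362 = -869 kJ/mol, and 2 additional pairs relative to high-spin add 568 kJ/mol, giving -301 kJ/mol.
Thus E(LS) − E(HS) = -156 kJ/mol.

-156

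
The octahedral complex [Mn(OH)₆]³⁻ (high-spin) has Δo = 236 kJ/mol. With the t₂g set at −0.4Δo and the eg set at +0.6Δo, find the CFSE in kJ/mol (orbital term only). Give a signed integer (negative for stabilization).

-142

Each OH⁻ contributes -1; 6 × (-1) = -6. With overall charge -3, Mn is in the +3 oxidation state.
Mn sits in group 7; removing 3 electrons leaves Mn³⁺ with 7 − 3 = 4 d electrons.
Configuration: t₂g³ eg¹.
Orbital CFSE = 3(-0.4) + 1(0.6) = -0.6Δo = -0.6 × 236 = -142 kJ/mol.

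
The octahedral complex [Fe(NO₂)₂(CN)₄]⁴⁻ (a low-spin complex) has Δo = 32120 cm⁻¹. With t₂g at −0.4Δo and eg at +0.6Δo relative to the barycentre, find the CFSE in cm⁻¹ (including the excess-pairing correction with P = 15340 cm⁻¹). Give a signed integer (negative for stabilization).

-46408

Ligand charges: 2×(-1) from NO₂⁻ and 4×(-1) from CN⁻ sum to -6; with overall charge -4, Fe is +2.
Fe is in group 8, so Fe²⁺ is d⁶ (8 − 2 = 6).
Electron filling gives t₂g⁶ eg⁰.
Orbital CFSE = 6(-0.4) + 0(0.6) = -2.4Δo = -2.4 × 32120 = -77088 cm⁻¹.
Relative to high-spin t₂g⁴ eg² (1 paired), the low-spin configuration has 2 additional pairs, contributing +2 × 15340 = +30680 cm⁻¹.
Overall CFSE = -77088 + 30680 = -46408 cm⁻¹.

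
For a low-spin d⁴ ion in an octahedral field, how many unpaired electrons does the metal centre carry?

2

Configuration: t₂g⁴ eg⁰, giving 2 unpaired electrons.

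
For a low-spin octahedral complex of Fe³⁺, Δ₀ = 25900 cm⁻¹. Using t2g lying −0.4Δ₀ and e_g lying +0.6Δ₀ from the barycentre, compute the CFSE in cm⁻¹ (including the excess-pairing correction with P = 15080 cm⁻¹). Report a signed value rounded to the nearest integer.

-21640

Fe sits in group 8; removing 3 electrons leaves Fe³⁺ with 8 − 3 = 5 d electrons.
Configuration: t2g^5 e_g^0.
The orbital stabilization is -2.0Δ₀ = -2.0 × 25900 = -51800 cm⁻¹.
Relative to high-spin t2g^3 e_g^2 (0 paired), the low-spin configuration has 2 additional pairs, contributing +2 × 15080 = +30160 cm⁻¹.
Net CFSE = -51800 + 30160 = -21640 cm⁻¹.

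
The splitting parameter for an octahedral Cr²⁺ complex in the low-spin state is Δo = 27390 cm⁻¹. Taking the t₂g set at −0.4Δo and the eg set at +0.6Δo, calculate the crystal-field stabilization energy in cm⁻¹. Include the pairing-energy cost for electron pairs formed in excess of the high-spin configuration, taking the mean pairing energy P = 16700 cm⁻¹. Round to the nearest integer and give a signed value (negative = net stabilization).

-27124

Cr²⁺: group 6, so d-count = 6 − 2 = 4.
The d⁴ electrons fill as t₂g⁴ eg⁰.
Orbital CFSE = 4(-0.4) + 0(0.6) = -1.6Δo = -1.6 × 27390 = -43824 cm⁻¹.
Pairing penalty: 1 pair vs 0 in the high-spin reference → 1 extra × P = 16700 cm⁻¹.
Net CFSE = -43824 + 16700 = -27124 cm⁻¹.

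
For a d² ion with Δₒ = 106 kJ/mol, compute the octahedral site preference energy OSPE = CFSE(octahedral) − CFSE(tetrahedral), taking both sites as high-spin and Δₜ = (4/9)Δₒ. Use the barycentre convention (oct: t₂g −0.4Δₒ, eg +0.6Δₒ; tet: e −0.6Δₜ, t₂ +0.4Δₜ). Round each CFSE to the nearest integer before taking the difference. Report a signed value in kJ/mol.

-28

In an octahedral site d² (HS) is t₂g² eg⁰, giving CFSE(oct) = -0.8Δₒ = -85 kJ/mol.
Tetrahedral: e² t₂⁰, CFSE = 2(−0.6) + 0(+0.4) = -1.2Δₜ = -1.2 × (4/9) × 106 = -57 kJ/mol.
OSPE = CFSE(oct) − CFSE(tet) = -85 − (-57) = -28 kJ/mol.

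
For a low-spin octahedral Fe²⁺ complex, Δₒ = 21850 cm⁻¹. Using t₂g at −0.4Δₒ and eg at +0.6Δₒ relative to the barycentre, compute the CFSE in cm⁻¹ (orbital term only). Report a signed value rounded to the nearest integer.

-52440

Fe²⁺: group 8, so d-count = 8 − 2 = 6.
Configuration: t₂g⁶ eg⁰.
CFSE(orbital) = 6×(-0.4Δₒ) + 0×(0.6Δₒ) = -2.4Δₒ; with Δₒ = 21850 cm⁻¹ that is -52440 cm⁻¹.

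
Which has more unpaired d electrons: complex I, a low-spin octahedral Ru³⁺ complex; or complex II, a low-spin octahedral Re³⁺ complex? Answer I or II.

II

I: Ru sits in group 8; removing 3 electrons leaves Ru³⁺ with 8 − 3 = 5 d electrons; t₂g⁵ eg⁰ → 1 unpaired.
II: Group 7 minus oxidation state +3 gives a d⁴ configuration for Re³⁺; t₂g⁴ eg⁰ → 2 unpaired.
So II has more unpaired electrons.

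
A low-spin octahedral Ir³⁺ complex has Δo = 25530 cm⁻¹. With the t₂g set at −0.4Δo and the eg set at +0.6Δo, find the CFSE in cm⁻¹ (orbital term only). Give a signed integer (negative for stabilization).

-61272

Group 9 minus oxidation state +3 gives a d⁶ configuration for Ir³⁺.
Electron filling gives t₂g⁶ eg⁰.
CFSE(orbital) = 6×(-0.4Δo) + 0×(0.6Δo) = -2.4Δo; with Δo = 25530 cm⁻¹ that is -61272 cm⁻¹.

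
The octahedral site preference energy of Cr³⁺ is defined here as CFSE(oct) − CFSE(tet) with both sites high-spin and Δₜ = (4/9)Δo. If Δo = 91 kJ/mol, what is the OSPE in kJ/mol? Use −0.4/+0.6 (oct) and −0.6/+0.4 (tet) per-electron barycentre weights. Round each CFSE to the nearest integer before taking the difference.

-77

Group 6 minus oxidation state +3 gives a d³ configuration for Cr³⁺.
Octahedral high-spin t₂g³ eg⁰: CFSE = -1.2 × 91 = -109 kJ/mol.
Tetrahedral e² t₂¹ gives -0.8Δₜ = -0.8 × (4/9) × 91 = -32 kJ/mol.
OSPE = CFSE(oct) − CFSE(tet) = -109 − (-32) = -77 kJ/mol.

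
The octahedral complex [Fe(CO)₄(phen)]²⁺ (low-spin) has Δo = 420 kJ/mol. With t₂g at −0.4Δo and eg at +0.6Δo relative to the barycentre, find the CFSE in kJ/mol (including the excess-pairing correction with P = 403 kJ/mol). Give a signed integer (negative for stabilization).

Ligand charges: 4×(+0) from CO and 1×(+0) from phen sum to +0; with overall charge +2, Fe is +2.
Group 8 minus oxidation state +2 gives a d⁶ configuration for Fe²⁺.
The d⁶ electrons fill as t₂g⁶ eg⁰.
CFSE(orbital) = 6×(-0.4Δo) + 0×(0.6Δo) = -2.4Δo; with Δo = 420 kJ/mol that is -1008 kJ/mol.
Relative to high-spin t₂g⁴ eg² (1 paired), the low-spin configuration has 2 additional pairs, contributing +2 × 403 = +806 kJ/mol.
Combining: -1008 + 806 = -202 kJ/mol.

-202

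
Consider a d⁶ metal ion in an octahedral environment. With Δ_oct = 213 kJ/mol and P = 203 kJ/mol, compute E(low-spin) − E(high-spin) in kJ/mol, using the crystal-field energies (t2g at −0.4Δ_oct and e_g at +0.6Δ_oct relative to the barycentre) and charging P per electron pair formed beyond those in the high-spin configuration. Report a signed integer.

In the high-spin limit (t2g^4 e_g^2) the orbital term is -0.4Δ_oct = -85 kJ/mol, with no excess pairing.
Low-spin: t2g^6 e_g^0, orbital CFSE = -2.4Δ_oct = -511 kJ/mol; plus 2 excess pairs × P = +406 kJ/mol; total -105 kJ/mol.
E(LS) − E(HS) = -105 − (-85) = -20 kJ/mol.

-20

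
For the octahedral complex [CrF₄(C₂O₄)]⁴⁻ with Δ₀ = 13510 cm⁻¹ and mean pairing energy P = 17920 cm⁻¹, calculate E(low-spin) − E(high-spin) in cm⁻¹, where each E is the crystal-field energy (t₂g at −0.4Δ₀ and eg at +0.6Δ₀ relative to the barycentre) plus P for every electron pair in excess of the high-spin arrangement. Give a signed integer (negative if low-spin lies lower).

Ligand charges: 4×(-1) from F⁻ and 1×(-2) from C₂O₄²⁻ sum to -6; with overall charge -4, Cr is +2.
Cr sits in group 6; removing 2 electrons leaves Cr²⁺ with 6 − 2 = 4 d electrons.
High-spin: t₂g³ eg¹, CFSE = -0.6Δ₀ = -8106 cm⁻¹.
For low-spin the configuration is t₂g⁴ eg⁰: orbital energy -1.6 × 13510 = -21616 cm⁻¹, and 1 additional pair relative to high-spin adds 17920 cm⁻¹, giving -3696 cm⁻¹.
The difference is -3696 − (-8106) = 4410 cm⁻¹, so high-spin lies lower.

4410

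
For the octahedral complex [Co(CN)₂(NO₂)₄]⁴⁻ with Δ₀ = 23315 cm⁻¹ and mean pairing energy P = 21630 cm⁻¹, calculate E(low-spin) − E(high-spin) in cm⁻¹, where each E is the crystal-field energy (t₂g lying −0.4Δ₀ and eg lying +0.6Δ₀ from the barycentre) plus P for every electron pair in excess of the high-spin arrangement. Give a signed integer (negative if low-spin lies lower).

Ligand charges: 2×(-1) from CN⁻ and 4×(-1) from NO₂⁻ sum to -6; with overall charge -4, Co is +2.
Co is in group 9, so Co²⁺ is d⁷ (9 − 2 = 7).
High-spin d⁷ fills as t₂g⁵ eg² with CFSE 5(−0.4) + 2(+0.6) = -0.8Δ₀ = -18652 cm⁻¹.
Low-spin t₂g⁶ eg¹ gives -1.8Δ₀ = -41967 cm⁻¹, but forming 1 extra pair costs 1P = 21630 cm⁻¹, so E(LS) = -41967 + 21630 = -20337 cm⁻¹.
E(LS) − E(HS) = -20337 − (-18652) = -1685 cm⁻¹.

-1685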